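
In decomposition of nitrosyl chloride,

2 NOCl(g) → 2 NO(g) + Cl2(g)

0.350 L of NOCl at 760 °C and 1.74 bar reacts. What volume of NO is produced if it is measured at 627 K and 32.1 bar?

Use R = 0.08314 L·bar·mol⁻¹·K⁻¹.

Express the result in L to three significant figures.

n(NOCl) = PV/RT = (1.74 × 0.350) / (0.08314 × 1033.15) = 0.007090 mol
n(NO) = (2/2) × 0.007090 = 0.007090 mol
V = nRT/P = 0.007090 × 0.08314 × 627 / 32.1 = 0.01151 L

0.0115 L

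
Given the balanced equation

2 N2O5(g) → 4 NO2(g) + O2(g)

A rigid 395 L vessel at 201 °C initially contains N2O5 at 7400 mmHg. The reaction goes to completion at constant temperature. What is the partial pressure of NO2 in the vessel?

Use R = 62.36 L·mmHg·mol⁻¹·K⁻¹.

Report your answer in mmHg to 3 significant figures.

14800 mmHg

n(N2O5)₀ = PV/RT = (7400 × 395) / (62.36 × 474.15) = 98.86 mol
n(NO2) = (4/2) × 98.86 = 197.7 mol
P(NO2) = nRT/V = 197.7 × 62.36 × 474.15 / 395 = 14800 mmHg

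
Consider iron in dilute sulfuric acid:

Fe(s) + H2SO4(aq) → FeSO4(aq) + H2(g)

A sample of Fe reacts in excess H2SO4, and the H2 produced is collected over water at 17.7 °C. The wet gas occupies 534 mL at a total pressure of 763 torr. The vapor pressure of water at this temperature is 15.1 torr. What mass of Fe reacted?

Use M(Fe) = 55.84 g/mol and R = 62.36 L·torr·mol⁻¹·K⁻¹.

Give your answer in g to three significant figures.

P(H2) = 763 − 15.1 = 747.9 torr
n(H2) = PV/RT = (747.9 × 0.5340) / (62.36 × 290.85) = 0.02202 mol
n(Fe) = (1/1) × 0.02202 = 0.02202 mol
m(Fe) = 0.02202 × 55.84 = 1.230 g

1.23 g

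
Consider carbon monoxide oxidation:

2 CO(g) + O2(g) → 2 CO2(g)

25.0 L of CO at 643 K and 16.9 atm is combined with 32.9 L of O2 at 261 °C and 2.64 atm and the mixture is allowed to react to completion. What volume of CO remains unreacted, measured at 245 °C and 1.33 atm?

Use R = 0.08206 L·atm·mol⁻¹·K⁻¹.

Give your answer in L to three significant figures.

n(CO) = PV/RT = (16.9 × 25.0) / (0.08206 × 643) = 8.007 mol
n(O2) = PV/RT = (2.64 × 32.9) / (0.08206 × 534.15) = 1.982 mol
For 8.007 mol CO, stoichiometry requires (1/2) × 8.007 = 4.003 mol O2; 1.982 mol is available, so O2 is limiting.
n(CO) consumed = (2/1) × 1.982 = 3.964 mol; remaining = 8.007 − 3.964 = 4.043 mol
V(CO) = nRT/P = 4.043 × 0.08206 × 518.15 / 1.33 = 129.3 L

129 L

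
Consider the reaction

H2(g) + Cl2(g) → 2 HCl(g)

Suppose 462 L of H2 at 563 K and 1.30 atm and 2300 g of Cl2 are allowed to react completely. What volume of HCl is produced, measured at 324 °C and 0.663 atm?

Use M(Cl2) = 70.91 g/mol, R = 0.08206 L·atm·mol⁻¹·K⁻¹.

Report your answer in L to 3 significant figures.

1920 L

n(H2) = PV/RT = (1.30 × 462) / (0.08206 × 563) = 13.00 mol
n(Cl2) = 2300 / 70.91 = 32.44 mol
For 13.00 mol H2, stoichiometry requires (1/1) × 13.00 = 13.00 mol Cl2; 32.44 mol is available, so H2 is limiting.
n(HCl) = (2/1) × 13.00 = 26.00 mol
V(HCl) = nRT/P = 26.00 × 0.08206 × 597.15 / 0.663 = 1922 L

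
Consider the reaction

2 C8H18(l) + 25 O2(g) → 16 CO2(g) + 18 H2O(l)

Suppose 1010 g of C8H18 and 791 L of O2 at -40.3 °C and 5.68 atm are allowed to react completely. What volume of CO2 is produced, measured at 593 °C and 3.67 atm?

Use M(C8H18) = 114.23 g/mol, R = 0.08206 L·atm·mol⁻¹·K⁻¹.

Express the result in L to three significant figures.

n(C8H18) = 1010 / 114.23 = 8.842 mol
n(O2) = PV/RT = (5.68 × 791) / (0.08206 × 232.85) = 235.1 mol
For 8.842 mol C8H18, stoichiometry requires (25/2) × 8.842 = 110.5 mol O2; 235.1 mol is available, so C8H18 is limiting.
n(CO2) = (16/2) × 8.842 = 70.74 mol
V(CO2) = nRT/P = 70.74 × 0.08206 × 866.15 / 3.67 = 1370 L

1370 L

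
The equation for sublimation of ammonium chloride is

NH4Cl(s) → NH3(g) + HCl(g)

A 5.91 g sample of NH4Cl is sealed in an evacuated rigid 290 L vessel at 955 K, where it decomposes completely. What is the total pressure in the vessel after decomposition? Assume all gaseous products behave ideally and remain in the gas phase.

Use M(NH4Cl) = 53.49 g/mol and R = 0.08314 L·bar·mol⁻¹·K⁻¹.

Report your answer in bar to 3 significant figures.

0.0605 bar

n(NH4Cl) = 5.91 / 53.49 = 0.1105 mol
n(gas produced) = (2/1) × 0.1105 = 0.2210 mol
P = nRT/V = 0.2210 × 0.08314 × 955 / 290 = 0.06051 bar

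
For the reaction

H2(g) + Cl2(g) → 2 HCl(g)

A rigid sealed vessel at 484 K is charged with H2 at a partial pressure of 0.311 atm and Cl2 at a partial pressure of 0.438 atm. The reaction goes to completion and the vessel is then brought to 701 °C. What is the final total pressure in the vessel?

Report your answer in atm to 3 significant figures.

At constant V, partial pressures at 484 K are proportional to moles, so apply stoichiometry directly to pressures.
P(Cl2) required for 0.311 atm of H2 = (1/1) × 0.311 = 0.3110 atm; available 0.438 atm, so H2 is limiting.
P(Cl2) remaining = 0.438 − (1/1) × 0.311 = 0.1270 atm
P(gaseous products) = (2)/1 × 0.311 = 0.6220 atm
P_total at 484 K = 0.1270 + 0.6220 = 0.7490 atm
Scaling to 701 °C: P = 0.7490 × 974.15/484 = 1.508 atm

1.51 atm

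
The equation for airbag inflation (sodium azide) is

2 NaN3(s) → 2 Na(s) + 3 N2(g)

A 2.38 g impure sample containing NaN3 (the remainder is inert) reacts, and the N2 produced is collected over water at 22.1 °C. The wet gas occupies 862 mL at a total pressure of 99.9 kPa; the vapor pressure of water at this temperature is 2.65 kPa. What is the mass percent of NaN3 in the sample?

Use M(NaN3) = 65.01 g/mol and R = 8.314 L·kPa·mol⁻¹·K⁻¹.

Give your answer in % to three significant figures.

P(N2) = 99.9 − 2.65 = 97.25 kPa
n(N2) = PV/RT = (97.25 × 0.8620) / (8.314 × 295.25) = 0.03415 mol
n(NaN3) = (2/3) × 0.03415 = 0.02277 mol
m(NaN3) = 0.02277 × 65.01 = 1.480 g
%NaN3 = 1.480 / 2.38 × 100 = 62.18%

62.2 %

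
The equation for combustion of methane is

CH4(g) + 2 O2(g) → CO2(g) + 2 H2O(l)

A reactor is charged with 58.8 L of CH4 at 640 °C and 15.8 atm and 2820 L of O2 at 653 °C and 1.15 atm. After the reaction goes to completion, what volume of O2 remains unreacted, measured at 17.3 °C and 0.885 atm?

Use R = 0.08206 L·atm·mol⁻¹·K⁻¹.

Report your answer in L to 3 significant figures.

n(CH4) = PV/RT = (15.8 × 58.8) / (0.08206 × 913.15) = 12.40 mol
n(O2) = PV/RT = (1.15 × 2820) / (0.08206 × 926.15) = 42.67 mol
For 12.40 mol CH4, stoichiometry requires (2/1) × 12.40 = 24.80 mol O2; 42.67 mol is available, so CH4 is limiting.
n(O2) consumed = (2/1) × 12.40 = 24.80 mol; remaining = 42.67 − 24.80 = 17.87 mol
V(O2) = nRT/P = 17.87 × 0.08206 × 290.45 / 0.885 = 481.3 L

481 L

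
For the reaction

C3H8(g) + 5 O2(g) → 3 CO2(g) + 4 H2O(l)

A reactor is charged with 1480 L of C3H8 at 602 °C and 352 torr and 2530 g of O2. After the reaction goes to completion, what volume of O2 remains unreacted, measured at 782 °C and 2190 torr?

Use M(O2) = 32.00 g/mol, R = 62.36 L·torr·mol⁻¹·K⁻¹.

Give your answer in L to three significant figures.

n(C3H8) = PV/RT = (352 × 1480) / (62.36 × 875.15) = 9.546 mol
n(O2) = 2530 / 32.00 = 79.06 mol
For 9.546 mol C3H8, stoichiometry requires (5/1) × 9.546 = 47.73 mol O2; 79.06 mol is available, so C3H8 is limiting.
n(O2) consumed = (5/1) × 9.546 = 47.73 mol; remaining = 79.06 − 47.73 = 31.33 mol
V(O2) = nRT/P = 31.33 × 62.36 × 1055.15 / 2190 = 941.3 L

941 L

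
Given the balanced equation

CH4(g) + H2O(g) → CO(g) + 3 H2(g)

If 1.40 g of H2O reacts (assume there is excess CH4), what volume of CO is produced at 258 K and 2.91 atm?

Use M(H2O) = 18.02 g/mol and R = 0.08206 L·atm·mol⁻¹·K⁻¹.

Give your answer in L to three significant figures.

0.565 L

n(H2O) = 1.400 / 18.02 = 0.07769 mol
n(CO) = (1/1) × 0.07769 = 0.07769 mol
V = nRT/P = 0.07769 × 0.08206 × 258 / 2.91 = 0.5652 L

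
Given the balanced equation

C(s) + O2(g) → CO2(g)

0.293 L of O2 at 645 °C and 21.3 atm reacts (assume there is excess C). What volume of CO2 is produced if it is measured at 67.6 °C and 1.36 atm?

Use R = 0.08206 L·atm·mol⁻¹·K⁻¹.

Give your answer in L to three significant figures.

n(O2) = PV/RT = (21.3 × 0.293) / (0.08206 × 918.15) = 0.08283 mol
n(CO2) = (1/1) × 0.08283 = 0.08283 mol
V = nRT/P = 0.08283 × 0.08206 × 340.75 / 1.36 = 1.703 L

1.70 L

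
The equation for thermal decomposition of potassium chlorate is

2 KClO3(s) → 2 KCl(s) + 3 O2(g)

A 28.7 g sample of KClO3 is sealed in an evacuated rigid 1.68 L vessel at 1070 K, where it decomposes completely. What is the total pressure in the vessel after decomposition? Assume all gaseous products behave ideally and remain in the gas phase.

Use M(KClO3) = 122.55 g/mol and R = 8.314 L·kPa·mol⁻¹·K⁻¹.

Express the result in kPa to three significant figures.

n(KClO3) = 28.7 / 122.55 = 0.2342 mol
n(gas produced) = (3/2) × 0.2342 = 0.3513 mol
P = nRT/V = 0.3513 × 8.314 × 1070 / 1.68 = 1860 kPa

1860 kPa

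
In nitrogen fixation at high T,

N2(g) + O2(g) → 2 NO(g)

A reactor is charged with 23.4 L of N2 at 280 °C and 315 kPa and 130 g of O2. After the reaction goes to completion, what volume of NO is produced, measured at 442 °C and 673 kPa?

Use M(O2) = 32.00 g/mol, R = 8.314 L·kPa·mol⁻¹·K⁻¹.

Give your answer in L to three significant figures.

n(N2) = PV/RT = (315 × 23.4) / (8.314 × 553.15) = 1.603 mol
n(O2) = 130 / 32.00 = 4.062 mol
For 1.603 mol N2, stoichiometry requires (1/1) × 1.603 = 1.603 mol O2; 4.062 mol is available, so N2 is limiting.
n(NO) = (2/1) × 1.603 = 3.206 mol
V(NO) = nRT/P = 3.206 × 8.314 × 715.15 / 673 = 28.32 L

28.3 L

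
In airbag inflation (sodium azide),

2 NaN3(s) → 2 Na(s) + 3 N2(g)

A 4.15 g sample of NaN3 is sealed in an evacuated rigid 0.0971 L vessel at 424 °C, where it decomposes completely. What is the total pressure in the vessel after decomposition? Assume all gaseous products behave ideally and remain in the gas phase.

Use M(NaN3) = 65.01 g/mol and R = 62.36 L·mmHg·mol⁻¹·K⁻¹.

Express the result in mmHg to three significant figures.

42900 mmHg

n(NaN3) = 4.15 / 65.01 = 0.06384 mol
n(gas produced) = (3/2) × 0.06384 = 0.09576 mol
P = nRT/V = 0.09576 × 62.36 × 697.15 / 0.0971 = 42870 mmHg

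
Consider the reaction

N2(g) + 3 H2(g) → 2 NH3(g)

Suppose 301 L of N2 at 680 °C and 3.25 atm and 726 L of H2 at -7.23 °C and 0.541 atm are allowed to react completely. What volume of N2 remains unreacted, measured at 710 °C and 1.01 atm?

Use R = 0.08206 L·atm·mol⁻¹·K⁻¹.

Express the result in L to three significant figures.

520 L

n(N2) = PV/RT = (3.25 × 301) / (0.08206 × 953.15) = 12.51 mol
n(H2) = PV/RT = (0.541 × 726) / (0.08206 × 265.92) = 18.00 mol
For 12.51 mol N2, stoichiometry requires (3/1) × 12.51 = 37.53 mol H2; 18.00 mol is available, so H2 is limiting.
n(N2) consumed = (1/3) × 18.00 = 6.000 mol; remaining = 12.51 − 6.000 = 6.510 mol
V(N2) = nRT/P = 6.510 × 0.08206 × 983.15 / 1.01 = 520.0 L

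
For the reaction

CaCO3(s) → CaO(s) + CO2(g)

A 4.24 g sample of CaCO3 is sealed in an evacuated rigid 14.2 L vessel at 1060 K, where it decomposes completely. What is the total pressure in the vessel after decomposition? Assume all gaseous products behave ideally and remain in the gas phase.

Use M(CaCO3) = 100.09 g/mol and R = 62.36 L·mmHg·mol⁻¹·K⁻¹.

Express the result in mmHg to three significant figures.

n(CaCO3) = 4.24 / 100.09 = 0.04236 mol
n(gas produced) = (1/1) × 0.04236 = 0.04236 mol
P = nRT/V = 0.04236 × 62.36 × 1060 / 14.2 = 197.2 mmHg

197 mmHg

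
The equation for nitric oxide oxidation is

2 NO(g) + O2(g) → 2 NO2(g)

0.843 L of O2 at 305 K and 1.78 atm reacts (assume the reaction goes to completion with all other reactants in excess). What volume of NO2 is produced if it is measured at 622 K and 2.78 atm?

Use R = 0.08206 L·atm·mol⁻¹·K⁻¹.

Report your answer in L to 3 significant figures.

n(O2) = PV/RT = (1.78 × 0.843) / (0.08206 × 305) = 0.05995 mol
n(NO2) = (2/1) × 0.05995 = 0.1199 mol
V = nRT/P = 0.1199 × 0.08206 × 622 / 2.78 = 2.201 L

2.20 L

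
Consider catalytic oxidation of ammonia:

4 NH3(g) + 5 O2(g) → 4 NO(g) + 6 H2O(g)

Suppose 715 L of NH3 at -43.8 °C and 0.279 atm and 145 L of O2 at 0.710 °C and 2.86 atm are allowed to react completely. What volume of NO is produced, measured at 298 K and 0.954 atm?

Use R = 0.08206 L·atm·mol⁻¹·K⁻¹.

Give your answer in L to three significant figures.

n(NH3) = PV/RT = (0.279 × 715) / (0.08206 × 229.35) = 10.60 mol
n(O2) = PV/RT = (2.86 × 145) / (0.08206 × 273.86) = 18.45 mol
For 10.60 mol NH3, stoichiometry requires (5/4) × 10.60 = 13.25 mol O2; 18.45 mol is available, so NH3 is limiting.
n(NO) = (4/4) × 10.60 = 10.60 mol
V(NO) = nRT/P = 10.60 × 0.08206 × 298 / 0.954 = 271.7 L

272 L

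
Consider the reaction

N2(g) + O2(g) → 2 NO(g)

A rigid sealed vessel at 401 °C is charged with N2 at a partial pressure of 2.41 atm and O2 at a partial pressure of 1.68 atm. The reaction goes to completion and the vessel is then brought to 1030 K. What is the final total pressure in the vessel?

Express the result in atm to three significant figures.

6.25 atm

At constant V, partial pressures at 401 °C are proportional to moles, so apply stoichiometry directly to pressures.
P(O2) required for 2.41 atm of N2 = (1/1) × 2.41 = 2.410 atm; available 1.68 atm, so O2 is limiting.
P(N2) remaining = 2.41 − (1/1) × 1.68 = 0.7300 atm
P(gaseous products) = (2)/1 × 1.68 = 3.360 atm
P_total at 401 °C = 0.7300 + 3.360 = 4.090 atm
Scaling to 1030 K: P = 4.090 × 1030/674.15 = 6.249 atm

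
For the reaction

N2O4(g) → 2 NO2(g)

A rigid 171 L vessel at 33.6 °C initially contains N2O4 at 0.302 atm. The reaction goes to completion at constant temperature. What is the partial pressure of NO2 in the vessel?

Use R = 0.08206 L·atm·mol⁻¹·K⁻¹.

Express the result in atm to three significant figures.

n(N2O4)₀ = PV/RT = (0.302 × 171) / (0.08206 × 306.75) = 2.052 mol
n(NO2) = (2/1) × 2.052 = 4.104 mol
P(NO2) = nRT/V = 4.104 × 0.08206 × 306.75 / 171 = 0.6041 atm

0.604 atm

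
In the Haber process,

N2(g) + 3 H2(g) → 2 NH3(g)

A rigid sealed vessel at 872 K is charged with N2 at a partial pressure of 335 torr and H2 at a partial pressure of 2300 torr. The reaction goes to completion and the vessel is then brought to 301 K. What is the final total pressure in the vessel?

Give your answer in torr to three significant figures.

678 torr

At constant V, partial pressures at 872 K are proportional to moles, so apply stoichiometry directly to pressures.
P(H2) required for 335 torr of N2 = (3/1) × 335 = 1005 torr; available 2300 torr, so N2 is limiting.
P(H2) remaining = 2300 − (3/1) × 335 = 1295 torr
P(gaseous products) = (2)/1 × 335 = 670.0 torr
P_total at 872 K = 1295 + 670.0 = 1965 torr
Scaling to 301 K: P = 1965 × 301/872 = 678.3 torr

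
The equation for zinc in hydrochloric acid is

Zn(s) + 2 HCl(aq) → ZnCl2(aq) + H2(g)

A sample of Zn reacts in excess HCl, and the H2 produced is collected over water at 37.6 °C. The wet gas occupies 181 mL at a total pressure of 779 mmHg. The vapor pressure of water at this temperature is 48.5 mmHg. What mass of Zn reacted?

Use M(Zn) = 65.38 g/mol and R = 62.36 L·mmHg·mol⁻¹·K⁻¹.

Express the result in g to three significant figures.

P(H2) = 779 − 48.5 = 730.5 mmHg
n(H2) = PV/RT = (730.5 × 0.1810) / (62.36 × 310.75) = 0.006823 mol
n(Zn) = (1/1) × 0.006823 = 0.006823 mol
m(Zn) = 0.006823 × 65.38 = 0.4461 g

0.446 g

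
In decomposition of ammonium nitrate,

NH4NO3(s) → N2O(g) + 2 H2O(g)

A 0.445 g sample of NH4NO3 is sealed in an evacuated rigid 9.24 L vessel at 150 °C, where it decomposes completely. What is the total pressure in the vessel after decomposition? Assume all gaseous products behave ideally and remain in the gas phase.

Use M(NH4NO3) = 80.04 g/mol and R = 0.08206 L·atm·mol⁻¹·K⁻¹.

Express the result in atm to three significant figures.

n(NH4NO3) = 0.445 / 80.04 = 0.005560 mol
n(gas produced) = (3/1) × 0.005560 = 0.01668 mol
P = nRT/V = 0.01668 × 0.08206 × 423.15 / 9.24 = 0.06268 atm

0.0627 atm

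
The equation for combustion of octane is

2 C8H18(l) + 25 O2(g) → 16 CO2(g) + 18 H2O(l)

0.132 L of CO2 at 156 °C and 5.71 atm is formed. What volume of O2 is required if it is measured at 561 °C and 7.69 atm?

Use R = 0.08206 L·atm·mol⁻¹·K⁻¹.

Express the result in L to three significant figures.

0.298 L

n(CO2) = PV/RT = (5.71 × 0.132) / (0.08206 × 429.15) = 0.02140 mol
n(O2) = (25/16) × 0.02140 = 0.03344 mol
V = nRT/P = 0.03344 × 0.08206 × 834.15 / 7.69 = 0.2977 L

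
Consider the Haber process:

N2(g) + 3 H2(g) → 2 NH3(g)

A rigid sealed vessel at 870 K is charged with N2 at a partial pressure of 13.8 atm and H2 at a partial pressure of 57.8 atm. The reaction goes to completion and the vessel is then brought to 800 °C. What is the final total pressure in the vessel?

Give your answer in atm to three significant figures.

54.3 atm

Because the vessel is rigid and T is held at 870 K, work the stoichiometry in partial pressures (P_i = n_iRT/V).
P(H2) required for 13.8 atm of N2 = (3/1) × 13.8 = 41.40 atm; available 57.8 atm, so N2 is limiting.
P(H2) remaining = 57.8 − (3/1) × 13.8 = 16.40 atm
P(gaseous products) = (2)/1 × 13.8 = 27.60 atm
P_total at 870 K = 16.40 + 27.60 = 44.00 atm
Scaling to 800 °C: P = 44.00 × 1073.15/870 = 54.27 atm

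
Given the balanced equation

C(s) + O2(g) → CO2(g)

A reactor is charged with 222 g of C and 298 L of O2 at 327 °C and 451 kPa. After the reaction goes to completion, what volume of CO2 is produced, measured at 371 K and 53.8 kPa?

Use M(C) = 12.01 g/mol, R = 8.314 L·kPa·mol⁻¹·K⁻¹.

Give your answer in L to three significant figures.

n(C) = 222 / 12.01 = 18.48 mol
n(O2) = PV/RT = (451 × 298) / (8.314 × 600.15) = 26.94 mol
For 18.48 mol C, stoichiometry requires (1/1) × 18.48 = 18.48 mol O2; 26.94 mol is available, so C is limiting.
n(CO2) = (1/1) × 18.48 = 18.48 mol
V(CO2) = nRT/P = 18.48 × 8.314 × 371 / 53.8 = 1060 L

1060 L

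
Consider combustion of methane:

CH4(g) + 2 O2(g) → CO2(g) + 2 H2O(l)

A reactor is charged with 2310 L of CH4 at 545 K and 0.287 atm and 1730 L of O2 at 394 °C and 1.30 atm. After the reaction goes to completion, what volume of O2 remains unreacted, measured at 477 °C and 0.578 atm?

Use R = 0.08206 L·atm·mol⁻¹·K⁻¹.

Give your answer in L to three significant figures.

1220 L

n(CH4) = PV/RT = (0.287 × 2310) / (0.08206 × 545) = 14.82 mol
n(O2) = PV/RT = (1.30 × 1730) / (0.08206 × 667.15) = 41.08 mol
For 14.82 mol CH4, stoichiometry requires (2/1) × 14.82 = 29.64 mol O2; 41.08 mol is available, so CH4 is limiting.
n(O2) consumed = (2/1) × 14.82 = 29.64 mol; remaining = 41.08 − 29.64 = 11.44 mol
V(O2) = nRT/P = 11.44 × 0.08206 × 750.15 / 0.578 = 1218 L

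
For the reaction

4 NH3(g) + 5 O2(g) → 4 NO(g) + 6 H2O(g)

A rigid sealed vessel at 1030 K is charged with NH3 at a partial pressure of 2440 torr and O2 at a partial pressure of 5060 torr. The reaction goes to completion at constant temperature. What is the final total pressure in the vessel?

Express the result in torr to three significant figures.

At constant V, partial pressures at 1030 K are proportional to moles, so apply stoichiometry directly to pressures.
P(O2) required for 2440 torr of NH3 = (5/4) × 2440 = 3050 torr; available 5060 torr, so NH3 is limiting.
P(O2) remaining = 5060 − (5/4) × 2440 = 2010 torr
P(gaseous products) = (4+6)/4 × 2440 = 6100 torr
P_total at 1030 K = 2010 + 6100 = 8110 torr

8110 torr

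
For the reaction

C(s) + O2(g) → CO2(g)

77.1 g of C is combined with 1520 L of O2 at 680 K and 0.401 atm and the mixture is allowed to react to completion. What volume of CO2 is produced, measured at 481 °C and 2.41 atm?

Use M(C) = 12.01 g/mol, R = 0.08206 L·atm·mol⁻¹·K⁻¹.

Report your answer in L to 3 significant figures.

n(C) = 77.1 / 12.01 = 6.420 mol
n(O2) = PV/RT = (0.401 × 1520) / (0.08206 × 680) = 10.92 mol
For 6.420 mol C, stoichiometry requires (1/1) × 6.420 = 6.420 mol O2; 10.92 mol is available, so C is limiting.
n(CO2) = (1/1) × 6.420 = 6.420 mol
V(CO2) = nRT/P = 6.420 × 0.08206 × 754.15 / 2.41 = 164.9 L

165 L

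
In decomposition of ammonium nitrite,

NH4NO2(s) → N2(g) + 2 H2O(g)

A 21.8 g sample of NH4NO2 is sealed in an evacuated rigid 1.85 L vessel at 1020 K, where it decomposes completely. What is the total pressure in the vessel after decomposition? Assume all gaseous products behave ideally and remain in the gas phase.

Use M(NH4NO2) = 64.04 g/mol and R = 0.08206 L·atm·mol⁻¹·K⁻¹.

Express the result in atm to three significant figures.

46.2 atm

n(NH4NO2) = 21.8 / 64.04 = 0.3404 mol
n(gas produced) = (3/1) × 0.3404 = 1.021 mol
P = nRT/V = 1.021 × 0.08206 × 1020 / 1.85 = 46.19 atm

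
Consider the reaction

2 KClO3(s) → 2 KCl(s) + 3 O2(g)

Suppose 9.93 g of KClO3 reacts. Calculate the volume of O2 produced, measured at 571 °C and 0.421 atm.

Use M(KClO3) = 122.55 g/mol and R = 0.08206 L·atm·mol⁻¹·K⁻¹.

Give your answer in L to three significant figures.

20.0 L

n(KClO3) = 9.930 / 122.55 = 0.08103 mol
n(O2) = (3/2) × 0.08103 = 0.1215 mol
V = nRT/P = 0.1215 × 0.08206 × 844.15 / 0.421 = 19.99 L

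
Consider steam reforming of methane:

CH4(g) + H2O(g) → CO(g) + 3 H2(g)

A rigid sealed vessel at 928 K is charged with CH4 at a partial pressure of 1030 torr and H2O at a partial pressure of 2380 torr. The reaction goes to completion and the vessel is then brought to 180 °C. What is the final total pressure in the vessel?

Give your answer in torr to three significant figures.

2670 torr

With V and T fixed, P_i ∝ n_i, so the mole ratios apply directly to partial pressures at 928 K.
P(H2O) required for 1030 torr of CH4 = (1/1) × 1030 = 1030 torr; available 2380 torr, so CH4 is limiting.
P(H2O) remaining = 2380 − (1/1) × 1030 = 1350 torr
P(gaseous products) = (1+3)/1 × 1030 = 4120 torr
P_total at 928 K = 1350 + 4120 = 5470 torr
Scaling to 180 °C: P = 5470 × 453.15/928 = 2671 torr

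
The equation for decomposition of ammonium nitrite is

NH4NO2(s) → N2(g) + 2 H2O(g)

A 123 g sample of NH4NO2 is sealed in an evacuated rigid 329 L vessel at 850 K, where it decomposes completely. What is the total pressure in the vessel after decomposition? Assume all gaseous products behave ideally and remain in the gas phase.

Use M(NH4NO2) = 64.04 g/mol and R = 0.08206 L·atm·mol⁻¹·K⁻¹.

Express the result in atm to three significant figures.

1.22 atm

n(NH4NO2) = 123 / 64.04 = 1.921 mol
n(gas produced) = (3/1) × 1.921 = 5.763 mol
P = nRT/V = 5.763 × 0.08206 × 850 / 329 = 1.222 atm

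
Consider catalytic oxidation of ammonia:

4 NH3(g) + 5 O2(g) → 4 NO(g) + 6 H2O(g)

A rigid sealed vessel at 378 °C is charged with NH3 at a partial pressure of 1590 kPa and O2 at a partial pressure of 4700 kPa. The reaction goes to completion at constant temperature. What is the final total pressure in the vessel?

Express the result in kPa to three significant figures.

Because the vessel is rigid and T is held at 378 °C, work the stoichiometry in partial pressures (P_i = n_iRT/V).
P(O2) required for 1590 kPa of NH3 = (5/4) × 1590 = 1988 kPa; available 4700 kPa, so NH3 is limiting.
P(O2) remaining = 4700 − (5/4) × 1590 = 2712 kPa
P(gaseous products) = (4+6)/4 × 1590 = 3975 kPa
P_total at 378 °C = 2712 + 3975 = 6687 kPa

6690 kPa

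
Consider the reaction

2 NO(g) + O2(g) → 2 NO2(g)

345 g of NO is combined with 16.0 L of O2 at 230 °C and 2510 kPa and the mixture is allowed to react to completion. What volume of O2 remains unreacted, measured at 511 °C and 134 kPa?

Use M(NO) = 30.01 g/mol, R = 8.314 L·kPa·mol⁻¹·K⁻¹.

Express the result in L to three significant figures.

n(NO) = 345 / 30.01 = 11.50 mol
n(O2) = PV/RT = (2510 × 16.0) / (8.314 × 503.15) = 9.600 mol
For 11.50 mol NO, stoichiometry requires (1/2) × 11.50 = 5.750 mol O2; 9.600 mol is available, so NO is limiting.
n(O2) consumed = (1/2) × 11.50 = 5.750 mol; remaining = 9.600 − 5.750 = 3.850 mol
V(O2) = nRT/P = 3.850 × 8.314 × 784.15 / 134 = 187.3 L

187 L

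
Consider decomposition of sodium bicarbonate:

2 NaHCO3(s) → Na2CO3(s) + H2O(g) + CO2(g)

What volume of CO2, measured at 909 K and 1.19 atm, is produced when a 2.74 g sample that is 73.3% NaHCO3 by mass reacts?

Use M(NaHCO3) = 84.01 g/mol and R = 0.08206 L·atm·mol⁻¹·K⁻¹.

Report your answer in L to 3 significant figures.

mass of NaHCO3 = 2.74 × 73.3/100 = 2.008 g
n(NaHCO3) = 2.008 / 84.01 = 0.02390 mol
n(CO2) = (1/2) × 0.02390 = 0.01195 mol
V = nRT/P = 0.01195 × 0.08206 × 909 / 1.19 = 0.7491 L

0.749 L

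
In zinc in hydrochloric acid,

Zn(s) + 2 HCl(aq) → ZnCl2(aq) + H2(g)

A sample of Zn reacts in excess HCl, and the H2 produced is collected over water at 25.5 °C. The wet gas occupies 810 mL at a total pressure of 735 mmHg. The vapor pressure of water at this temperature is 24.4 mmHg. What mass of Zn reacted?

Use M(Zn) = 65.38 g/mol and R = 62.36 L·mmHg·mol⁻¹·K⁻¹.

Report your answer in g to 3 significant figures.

2.02 g

P(H2) = 735 − 24.4 = 710.6 mmHg
n(H2) = PV/RT = (710.6 × 0.8100) / (62.36 × 298.65) = 0.03091 mol
n(Zn) = (1/1) × 0.03091 = 0.03091 mol
m(Zn) = 0.03091 × 65.38 = 2.021 g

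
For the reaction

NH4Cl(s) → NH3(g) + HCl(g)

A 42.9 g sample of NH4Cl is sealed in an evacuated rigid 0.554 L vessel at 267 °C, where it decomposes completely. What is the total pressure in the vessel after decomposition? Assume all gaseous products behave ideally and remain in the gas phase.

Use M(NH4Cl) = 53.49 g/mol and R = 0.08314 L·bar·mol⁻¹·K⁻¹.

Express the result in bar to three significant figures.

n(NH4Cl) = 42.9 / 53.49 = 0.8020 mol
n(gas produced) = (2/1) × 0.8020 = 1.604 mol
P = nRT/V = 1.604 × 0.08314 × 540.15 / 0.554 = 130.0 bar

130 bar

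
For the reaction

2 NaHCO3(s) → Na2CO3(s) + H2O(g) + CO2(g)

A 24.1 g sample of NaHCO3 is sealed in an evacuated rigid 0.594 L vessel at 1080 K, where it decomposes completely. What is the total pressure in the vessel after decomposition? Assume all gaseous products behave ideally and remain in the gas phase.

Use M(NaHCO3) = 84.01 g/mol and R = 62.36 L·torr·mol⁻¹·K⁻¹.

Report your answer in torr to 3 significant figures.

32500 torr

n(NaHCO3) = 24.1 / 84.01 = 0.2869 mol
n(gas produced) = (2/2) × 0.2869 = 0.2869 mol
P = nRT/V = 0.2869 × 62.36 × 1080 / 0.594 = 32530 torr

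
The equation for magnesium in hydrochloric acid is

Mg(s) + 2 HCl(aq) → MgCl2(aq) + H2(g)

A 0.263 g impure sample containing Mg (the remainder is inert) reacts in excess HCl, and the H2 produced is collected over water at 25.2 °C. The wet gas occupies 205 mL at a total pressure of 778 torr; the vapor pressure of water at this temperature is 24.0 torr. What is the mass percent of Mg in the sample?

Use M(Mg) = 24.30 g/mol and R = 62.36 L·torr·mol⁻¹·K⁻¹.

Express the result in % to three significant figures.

76.8 %

P(H2) = 778 − 24.0 = 754.0 torr
n(H2) = PV/RT = (754.0 × 0.2050) / (62.36 × 298.35) = 0.008308 mol
n(Mg) = (1/1) × 0.008308 = 0.008308 mol
m(Mg) = 0.008308 × 24.30 = 0.2019 g
%Mg = 0.2019 / 0.263 × 100 = 76.77%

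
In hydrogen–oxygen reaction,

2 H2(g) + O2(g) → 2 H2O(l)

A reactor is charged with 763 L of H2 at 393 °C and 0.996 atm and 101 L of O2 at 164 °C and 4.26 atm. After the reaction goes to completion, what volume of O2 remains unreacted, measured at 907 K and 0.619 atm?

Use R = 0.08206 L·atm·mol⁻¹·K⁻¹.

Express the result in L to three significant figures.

606 L

n(H2) = PV/RT = (0.996 × 763) / (0.08206 × 666.15) = 13.90 mol
n(O2) = PV/RT = (4.26 × 101) / (0.08206 × 437.15) = 11.99 mol
For 13.90 mol H2, stoichiometry requires (1/2) × 13.90 = 6.950 mol O2; 11.99 mol is available, so H2 is limiting.
n(O2) consumed = (1/2) × 13.90 = 6.950 mol; remaining = 11.99 − 6.950 = 5.040 mol
V(O2) = nRT/P = 5.040 × 0.08206 × 907 / 0.619 = 606.0 L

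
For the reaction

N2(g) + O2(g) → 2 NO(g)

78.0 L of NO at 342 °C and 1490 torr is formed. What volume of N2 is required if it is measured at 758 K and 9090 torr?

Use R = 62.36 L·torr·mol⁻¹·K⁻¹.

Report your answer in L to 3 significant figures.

n(NO) = PV/RT = (1490 × 78.0) / (62.36 × 615.15) = 3.030 mol
n(N2) = (1/2) × 3.030 = 1.515 mol
V = nRT/P = 1.515 × 62.36 × 758 / 9090 = 7.878 L

7.88 L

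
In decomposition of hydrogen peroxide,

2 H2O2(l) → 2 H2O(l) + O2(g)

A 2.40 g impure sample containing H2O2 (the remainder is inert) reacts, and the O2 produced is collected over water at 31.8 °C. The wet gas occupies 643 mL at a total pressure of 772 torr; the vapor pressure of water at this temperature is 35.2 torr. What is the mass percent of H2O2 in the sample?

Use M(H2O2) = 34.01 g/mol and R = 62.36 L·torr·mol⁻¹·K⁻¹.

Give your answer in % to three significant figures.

P(O2) = 772 − 35.2 = 736.8 torr
n(O2) = PV/RT = (736.8 × 0.6430) / (62.36 × 304.95) = 0.02491 mol
n(H2O2) = (2/1) × 0.02491 = 0.04982 mol
m(H2O2) = 0.04982 × 34.01 = 1.694 g
%H2O2 = 1.694 / 2.40 × 100 = 70.58%

70.6 %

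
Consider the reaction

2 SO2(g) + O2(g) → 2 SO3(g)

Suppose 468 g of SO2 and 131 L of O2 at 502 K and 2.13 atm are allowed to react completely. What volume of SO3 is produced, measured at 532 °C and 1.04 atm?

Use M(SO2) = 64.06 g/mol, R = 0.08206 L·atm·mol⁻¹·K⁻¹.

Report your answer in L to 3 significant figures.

464 L

n(SO2) = 468 / 64.06 = 7.306 mol
n(O2) = PV/RT = (2.13 × 131) / (0.08206 × 502) = 6.774 mol
For 7.306 mol SO2, stoichiometry requires (1/2) × 7.306 = 3.653 mol O2; 6.774 mol is available, so SO2 is limiting.
n(SO3) = (2/2) × 7.306 = 7.306 mol
V(SO3) = nRT/P = 7.306 × 0.08206 × 805.15 / 1.04 = 464.1 L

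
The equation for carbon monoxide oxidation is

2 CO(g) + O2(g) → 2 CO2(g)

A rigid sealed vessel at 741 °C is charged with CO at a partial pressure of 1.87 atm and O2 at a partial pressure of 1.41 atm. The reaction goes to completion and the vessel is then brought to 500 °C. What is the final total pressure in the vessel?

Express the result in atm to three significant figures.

With V and T fixed, P_i ∝ n_i, so the mole ratios apply directly to partial pressures at 741 °C.
P(O2) required for 1.87 atm of CO = (1/2) × 1.87 = 0.9350 atm; available 1.41 atm, so CO is limiting.
P(O2) remaining = 1.41 − (1/2) × 1.87 = 0.4750 atm
P(gaseous products) = (2)/2 × 1.87 = 1.870 atm
P_total at 741 °C = 0.4750 + 1.870 = 2.345 atm
Scaling to 500 °C: P = 2.345 × 773.15/1014.15 = 1.788 atm

1.79 atm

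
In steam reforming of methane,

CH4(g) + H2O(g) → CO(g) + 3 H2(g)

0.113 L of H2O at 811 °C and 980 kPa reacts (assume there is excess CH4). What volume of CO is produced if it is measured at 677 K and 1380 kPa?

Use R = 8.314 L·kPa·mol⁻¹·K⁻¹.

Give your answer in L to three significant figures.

n(H2O) = PV/RT = (980 × 0.113) / (8.314 × 1084.15) = 0.01229 mol
n(CO) = (1/1) × 0.01229 = 0.01229 mol
V = nRT/P = 0.01229 × 8.314 × 677 / 1380 = 0.05013 L

0.0501 L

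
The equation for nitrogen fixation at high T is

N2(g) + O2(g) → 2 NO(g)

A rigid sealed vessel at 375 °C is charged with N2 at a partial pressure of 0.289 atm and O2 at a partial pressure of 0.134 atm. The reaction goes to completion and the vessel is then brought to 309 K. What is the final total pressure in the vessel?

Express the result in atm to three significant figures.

At constant V, partial pressures at 375 °C are proportional to moles, so apply stoichiometry directly to pressures.
P(O2) required for 0.289 atm of N2 = (1/1) × 0.289 = 0.2890 atm; available 0.134 atm, so O2 is limiting.
P(N2) remaining = 0.289 − (1/1) × 0.134 = 0.1550 atm
P(gaseous products) = (2)/1 × 0.134 = 0.2680 atm
P_total at 375 °C = 0.1550 + 0.2680 = 0.4230 atm
Scaling to 309 K: P = 0.4230 × 309/648.15 = 0.2017 atm

0.202 atm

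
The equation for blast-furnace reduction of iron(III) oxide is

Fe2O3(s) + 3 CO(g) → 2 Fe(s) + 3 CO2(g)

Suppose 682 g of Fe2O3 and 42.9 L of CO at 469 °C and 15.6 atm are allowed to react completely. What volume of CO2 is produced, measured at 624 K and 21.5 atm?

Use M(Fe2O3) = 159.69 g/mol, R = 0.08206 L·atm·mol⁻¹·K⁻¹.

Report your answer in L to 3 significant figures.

n(Fe2O3) = 682 / 159.69 = 4.271 mol
n(CO) = PV/RT = (15.6 × 42.9) / (0.08206 × 742.15) = 10.99 mol
For 4.271 mol Fe2O3, stoichiometry requires (3/1) × 4.271 = 12.81 mol CO; 10.99 mol is available, so CO is limiting.
n(CO2) = (3/3) × 10.99 = 10.99 mol
V(CO2) = nRT/P = 10.99 × 0.08206 × 624 / 21.5 = 26.17 L

26.2 L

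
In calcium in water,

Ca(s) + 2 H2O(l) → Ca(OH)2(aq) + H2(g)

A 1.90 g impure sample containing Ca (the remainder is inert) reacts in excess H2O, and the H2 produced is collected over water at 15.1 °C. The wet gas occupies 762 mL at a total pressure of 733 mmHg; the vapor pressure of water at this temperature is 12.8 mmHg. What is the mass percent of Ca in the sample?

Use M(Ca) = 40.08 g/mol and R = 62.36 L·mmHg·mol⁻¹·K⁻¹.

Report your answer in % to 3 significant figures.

P(H2) = 733 − 12.8 = 720.2 mmHg
n(H2) = PV/RT = (720.2 × 0.7620) / (62.36 × 288.25) = 0.03053 mol
n(Ca) = (1/1) × 0.03053 = 0.03053 mol
m(Ca) = 0.03053 × 40.08 = 1.224 g
%Ca = 1.224 / 1.90 × 100 = 64.42%

64.4 %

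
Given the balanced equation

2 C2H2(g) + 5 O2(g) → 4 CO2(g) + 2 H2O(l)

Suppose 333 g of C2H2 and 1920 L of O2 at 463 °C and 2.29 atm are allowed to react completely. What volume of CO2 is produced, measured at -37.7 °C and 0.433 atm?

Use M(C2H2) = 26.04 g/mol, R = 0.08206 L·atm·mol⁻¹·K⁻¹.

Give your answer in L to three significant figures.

1140 L

n(C2H2) = 333 / 26.04 = 12.79 mol
n(O2) = PV/RT = (2.29 × 1920) / (0.08206 × 736.15) = 72.78 mol
For 12.79 mol C2H2, stoichiometry requires (5/2) × 12.79 = 31.97 mol O2; 72.78 mol is available, so C2H2 is limiting.
n(CO2) = (4/2) × 12.79 = 25.58 mol
V(CO2) = nRT/P = 25.58 × 0.08206 × 235.45 / 0.433 = 1141 L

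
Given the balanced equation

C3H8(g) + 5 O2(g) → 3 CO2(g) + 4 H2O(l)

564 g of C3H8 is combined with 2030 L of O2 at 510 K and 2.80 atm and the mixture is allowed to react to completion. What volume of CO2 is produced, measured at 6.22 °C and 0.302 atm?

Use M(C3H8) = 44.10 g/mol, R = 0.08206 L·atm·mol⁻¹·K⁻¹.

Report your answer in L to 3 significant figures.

2910 L

n(C3H8) = 564 / 44.10 = 12.79 mol
n(O2) = PV/RT = (2.80 × 2030) / (0.08206 × 510) = 135.8 mol
For 12.79 mol C3H8, stoichiometry requires (5/1) × 12.79 = 63.95 mol O2; 135.8 mol is available, so C3H8 is limiting.
n(CO2) = (3/1) × 12.79 = 38.37 mol
V(CO2) = nRT/P = 38.37 × 0.08206 × 279.37 / 0.302 = 2913 L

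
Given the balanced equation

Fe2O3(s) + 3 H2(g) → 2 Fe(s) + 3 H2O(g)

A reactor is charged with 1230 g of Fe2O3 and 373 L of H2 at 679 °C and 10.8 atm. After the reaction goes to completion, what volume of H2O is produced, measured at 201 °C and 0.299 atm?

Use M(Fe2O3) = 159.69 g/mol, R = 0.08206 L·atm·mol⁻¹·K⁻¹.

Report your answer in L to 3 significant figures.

n(Fe2O3) = 1230 / 159.69 = 7.702 mol
n(H2) = PV/RT = (10.8 × 373) / (0.08206 × 952.15) = 51.56 mol
For 7.702 mol Fe2O3, stoichiometry requires (3/1) × 7.702 = 23.11 mol H2; 51.56 mol is available, so Fe2O3 is limiting.
n(H2O) = (3/1) × 7.702 = 23.11 mol
V(H2O) = nRT/P = 23.11 × 0.08206 × 474.15 / 0.299 = 3007 L

3010 L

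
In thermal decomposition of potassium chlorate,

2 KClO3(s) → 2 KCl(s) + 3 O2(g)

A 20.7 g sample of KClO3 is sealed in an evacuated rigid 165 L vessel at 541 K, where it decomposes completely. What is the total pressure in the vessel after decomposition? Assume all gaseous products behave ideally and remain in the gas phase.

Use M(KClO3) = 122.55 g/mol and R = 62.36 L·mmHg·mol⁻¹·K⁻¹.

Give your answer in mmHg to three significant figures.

51.8 mmHg

n(KClO3) = 20.7 / 122.55 = 0.1689 mol
n(gas produced) = (3/2) × 0.1689 = 0.2533 mol
P = nRT/V = 0.2533 × 62.36 × 541 / 165 = 51.79 mmHg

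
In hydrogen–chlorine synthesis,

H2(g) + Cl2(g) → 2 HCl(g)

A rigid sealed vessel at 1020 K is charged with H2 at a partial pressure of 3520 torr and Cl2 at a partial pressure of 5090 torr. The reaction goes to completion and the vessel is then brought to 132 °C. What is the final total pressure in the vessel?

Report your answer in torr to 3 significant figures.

3420 torr

At constant V, partial pressures at 1020 K are proportional to moles, so apply stoichiometry directly to pressures.
P(Cl2) required for 3520 torr of H2 = (1/1) × 3520 = 3520 torr; available 5090 torr, so H2 is limiting.
P(Cl2) remaining = 5090 − (1/1) × 3520 = 1570 torr
P(gaseous products) = (2)/1 × 3520 = 7040 torr
P_total at 1020 K = 1570 + 7040 = 8610 torr
Scaling to 132 °C: P = 8610 × 405.15/1020 = 3420 torr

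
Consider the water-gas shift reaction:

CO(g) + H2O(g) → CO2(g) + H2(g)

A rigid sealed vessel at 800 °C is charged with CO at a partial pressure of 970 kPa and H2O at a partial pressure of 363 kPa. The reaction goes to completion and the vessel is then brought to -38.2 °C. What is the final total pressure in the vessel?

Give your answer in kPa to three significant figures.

Because the vessel is rigid and T is held at 800 °C, work the stoichiometry in partial pressures (P_i = n_iRT/V).
P(H2O) required for 970 kPa of CO = (1/1) × 970 = 970.0 kPa; available 363 kPa, so H2O is limiting.
P(CO) remaining = 970 − (1/1) × 363 = 607.0 kPa
P(gaseous products) = (1+1)/1 × 363 = 726.0 kPa
P_total at 800 °C = 607.0 + 726.0 = 1333 kPa
Scaling to -38.2 °C: P = 1333 × 234.95/1073.15 = 291.8 kPa

292 kPa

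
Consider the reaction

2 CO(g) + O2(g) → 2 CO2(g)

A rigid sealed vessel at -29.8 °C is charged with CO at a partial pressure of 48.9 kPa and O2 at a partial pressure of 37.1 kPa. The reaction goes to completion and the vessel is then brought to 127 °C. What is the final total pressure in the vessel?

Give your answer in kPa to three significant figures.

With V and T fixed, P_i ∝ n_i, so the mole ratios apply directly to partial pressures at -29.8 °C.
P(O2) required for 48.9 kPa of CO = (1/2) × 48.9 = 24.45 kPa; available 37.1 kPa, so CO is limiting.
P(O2) remaining = 37.1 − (1/2) × 48.9 = 12.65 kPa
P(gaseous products) = (2)/2 × 48.9 = 48.90 kPa
P_total at -29.8 °C = 12.65 + 48.90 = 61.55 kPa
Scaling to 127 °C: P = 61.55 × 400.15/243.35 = 101.2 kPa

101 kPa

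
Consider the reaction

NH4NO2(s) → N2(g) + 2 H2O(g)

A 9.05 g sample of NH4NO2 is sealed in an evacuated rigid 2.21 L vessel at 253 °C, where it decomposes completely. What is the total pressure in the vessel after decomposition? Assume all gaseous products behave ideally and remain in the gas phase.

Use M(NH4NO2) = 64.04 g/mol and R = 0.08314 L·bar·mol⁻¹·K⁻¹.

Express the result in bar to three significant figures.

n(NH4NO2) = 9.05 / 64.04 = 0.1413 mol
n(gas produced) = (3/1) × 0.1413 = 0.4239 mol
P = nRT/V = 0.4239 × 0.08314 × 526.15 / 2.21 = 8.391 bar

8.39 bar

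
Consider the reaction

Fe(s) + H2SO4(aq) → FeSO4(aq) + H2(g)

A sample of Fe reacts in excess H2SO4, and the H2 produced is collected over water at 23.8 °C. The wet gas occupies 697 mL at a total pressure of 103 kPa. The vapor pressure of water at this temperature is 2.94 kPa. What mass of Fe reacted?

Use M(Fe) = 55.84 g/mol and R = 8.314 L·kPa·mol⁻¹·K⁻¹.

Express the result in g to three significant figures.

1.58 g

P(H2) = 103 − 2.94 = 100.1 kPa
n(H2) = PV/RT = (100.1 × 0.6970) / (8.314 × 296.95) = 0.02826 mol
n(Fe) = (1/1) × 0.02826 = 0.02826 mol
m(Fe) = 0.02826 × 55.84 = 1.578 g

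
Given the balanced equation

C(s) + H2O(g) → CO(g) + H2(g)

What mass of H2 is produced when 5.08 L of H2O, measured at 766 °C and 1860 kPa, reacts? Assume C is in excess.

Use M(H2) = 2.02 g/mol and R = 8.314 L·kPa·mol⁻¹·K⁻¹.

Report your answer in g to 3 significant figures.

2.21 g

n(H2O) = PV/RT = (1860 × 5.08) / (8.314 × 1039.15) = 1.094 mol
n(H2) = (1/1) × 1.094 = 1.094 mol
m(H2) = 1.094 × 2.02 = 2.210 g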